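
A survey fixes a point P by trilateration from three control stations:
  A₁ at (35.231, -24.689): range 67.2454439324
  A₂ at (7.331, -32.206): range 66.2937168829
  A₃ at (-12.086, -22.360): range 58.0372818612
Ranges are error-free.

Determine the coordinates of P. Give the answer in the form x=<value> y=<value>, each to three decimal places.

x=2.208 y=33.889

eq1: (x − 35.231)² + (y + 24.689)² = 67.2454439324²
eq2: (x − 7.331)² + (y + 32.206)² = 66.2937168829²
eq3: (x + 12.086)² + (y + 22.360)² = 58.0372818612²
eq1−eq2, eq1−eq3 (x²,y² cancel):
  -55.800·x − 15.034·y = -632.707253
  -94.634·x + 4.658·y = -51.105442
det = -55.800·4.658 − -15.034·-94.634 = -1682.643956
x = (-632.707253·4.658 − -15.034·-51.105442) / -1682.643956 = 2.208114
y = (-55.800·-51.105442 − -632.707253·-94.634) / -1682.643956 = 33.889483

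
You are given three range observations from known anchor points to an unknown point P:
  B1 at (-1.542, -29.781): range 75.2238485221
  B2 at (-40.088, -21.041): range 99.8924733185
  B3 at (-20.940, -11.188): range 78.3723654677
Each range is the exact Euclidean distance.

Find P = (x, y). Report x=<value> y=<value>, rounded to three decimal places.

x=47.218 y=27.500

eq1: (x + 1.542)² + (y + 29.781)² = 75.2238485221²
eq2: (x + 40.088)² + (y + 21.041)² = 99.8924733185²
eq3: (x + 20.940)² + (y + 11.188)² = 78.3723654677²
eq1−eq2, eq1−eq3 (x²,y² cancel):
  -77.092·x + 17.480·y = -3159.393139
  -38.796·x + 37.186·y = -809.231064
det = -77.092·37.186 − 17.480·-38.796 = -2188.589032
x = (-3159.393139·37.186 − 17.480·-809.231064) / -2188.589032 = 47.217560
y = (-77.092·-809.231064 − -3159.393139·-38.796) / -2188.589032 = 27.500172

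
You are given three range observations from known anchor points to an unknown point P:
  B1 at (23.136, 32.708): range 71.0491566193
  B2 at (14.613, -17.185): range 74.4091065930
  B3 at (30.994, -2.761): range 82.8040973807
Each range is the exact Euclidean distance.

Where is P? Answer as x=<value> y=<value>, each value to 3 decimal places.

x=-47.375 y=23.976

eq1: (x − 23.136)² + (y − 32.708)² = 71.0491566193²
eq2: (x − 14.613)² + (y + 17.185)² = 74.4091065930²
eq3: (x − 30.994)² + (y + 2.761)² = 82.8040973807²
eq3−eq1, eq3−eq2 (x²,y² cancel):
  -15.716·x + 70.938·y = 2445.372490
  -32.762·x − 28.848·y = 860.416236
det = -15.716·-28.848 − 70.938·-32.762 = 2777.445924
x = (2445.372490·-28.848 − 70.938·860.416236) / 2777.445924 = -47.374572
y = (-15.716·860.416236 − 2445.372490·-32.762) / 2777.445924 = 23.976341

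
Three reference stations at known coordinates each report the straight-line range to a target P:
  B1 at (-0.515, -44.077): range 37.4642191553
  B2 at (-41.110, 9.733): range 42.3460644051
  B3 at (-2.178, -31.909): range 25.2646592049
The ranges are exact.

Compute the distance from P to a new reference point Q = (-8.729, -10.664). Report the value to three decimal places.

eq1: (x + 0.515)² + (y + 44.077)² = 37.4642191553²
eq2: (x + 41.110)² + (y − 9.733)² = 42.3460644051²
eq3: (x + 2.178)² + (y + 31.909)² = 25.2646592049²
eq2−eq1, eq2−eq3 (x²,y² cancel):
  81.190·x − 107.620·y = 547.905219
  77.864·x − 83.284·y = 393.050742
det = 81.190·-83.284 − -107.620·77.864 = 1617.895720
x = (547.905219·-83.284 − -107.620·393.050742) / 1617.895720 = -2.059229
y = (81.190·393.050742 − 547.905219·77.864) / 1617.895720 = -6.644620
|P − Q| = √((-2.059229 − -8.729)² + (-6.644620 − -10.664)²) = 7.787250

7.787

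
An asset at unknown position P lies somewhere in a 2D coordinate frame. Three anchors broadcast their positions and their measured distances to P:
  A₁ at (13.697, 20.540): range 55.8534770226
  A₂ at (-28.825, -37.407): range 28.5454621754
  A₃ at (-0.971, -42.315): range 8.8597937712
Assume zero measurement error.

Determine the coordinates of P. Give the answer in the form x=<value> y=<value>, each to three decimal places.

x=-0.553 y=-33.465

eq1: (x − 13.697)² + (y − 20.540)² = 55.8534770226²
eq2: (x + 28.825)² + (y + 37.407)² = 28.5454621754²
eq3: (x + 0.971)² + (y + 42.315)² = 8.8597937712²
eq3−eq1, eq3−eq2 (x²,y² cancel):
  29.336·x + 125.710·y = -4223.117607
  -55.708·x + 9.816·y = -297.685257
det = 29.336·9.816 − 125.710·-55.708 = 7291.014856
x = (-4223.117607·9.816 − 125.710·-297.685257) / 7291.014856 = -0.553024
y = (29.336·-297.685257 − -4223.117607·-55.708) / 7291.014856 = -33.465071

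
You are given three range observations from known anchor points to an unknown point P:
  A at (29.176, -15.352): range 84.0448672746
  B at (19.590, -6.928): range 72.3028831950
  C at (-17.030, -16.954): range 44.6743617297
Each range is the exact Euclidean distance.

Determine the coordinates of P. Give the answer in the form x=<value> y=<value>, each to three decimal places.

eq1: (x − 29.176)² + (y + 15.352)² = 84.0448672746²
eq2: (x − 19.590)² + (y + 6.928)² = 72.3028831950²
eq3: (x + 17.030)² + (y + 16.954)² = 44.6743617297²
eq3−eq2, eq3−eq1 (x²,y² cancel):
  73.240·x + 20.052·y = -3377.602054
  92.412·x + 3.204·y = -4558.277255
det = 73.240·3.204 − 20.052·92.412 = -1618.384464
x = (-3377.602054·3.204 − 20.052·-4558.277255) / -1618.384464 = -49.790850
y = (73.240·-4558.277255 − -3377.602054·92.412) / -1618.384464 = 13.419101

x=-49.791 y=13.419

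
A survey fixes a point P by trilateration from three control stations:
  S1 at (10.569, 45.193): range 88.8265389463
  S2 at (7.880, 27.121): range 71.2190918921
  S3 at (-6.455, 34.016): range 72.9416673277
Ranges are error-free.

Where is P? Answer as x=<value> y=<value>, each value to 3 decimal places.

eq1: (x − 10.569)² + (y − 45.193)² = 88.8265389463²
eq2: (x − 7.880)² + (y − 27.121)² = 71.2190918921²
eq3: (x + 6.455)² + (y − 34.016)² = 72.9416673277²
eq2−eq3, eq2−eq1 (x²,y² cancel):
  -28.670·x + 13.790·y = 152.784457
  5.378·x + 36.144·y = -1461.527002
det = -28.670·36.144 − 13.790·5.378 = -1110.411100
x = (152.784457·36.144 − 13.790·-1461.527002) / -1110.411100 = -23.123597
y = (-28.670·-1461.527002 − 152.784457·5.378) / -1110.411100 = -36.995581

x=-23.124 y=-36.996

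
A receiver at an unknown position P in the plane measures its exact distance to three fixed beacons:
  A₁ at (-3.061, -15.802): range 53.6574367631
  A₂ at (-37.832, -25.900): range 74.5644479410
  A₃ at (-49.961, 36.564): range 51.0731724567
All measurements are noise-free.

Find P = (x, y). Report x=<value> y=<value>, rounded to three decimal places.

x=1.100 y=37.694

eq1: (x + 3.061)² + (y + 15.802)² = 53.6574367631²
eq2: (x + 37.832)² + (y + 25.900)² = 74.5644479410²
eq3: (x + 49.961)² + (y − 36.564)² = 51.0731724567²
eq1−eq2, eq1−eq3 (x²,y² cancel):
  -69.542·x − 20.196·y = -837.739078
  -93.800·x + 104.732·y = 3844.606267
det = -69.542·104.732 − -20.196·-93.800 = -9177.657544
x = (-837.739078·104.732 − -20.196·3844.606267) / -9177.657544 = 1.099673
y = (-69.542·3844.606267 − -837.739078·-93.800) / -9177.657544 = 37.693881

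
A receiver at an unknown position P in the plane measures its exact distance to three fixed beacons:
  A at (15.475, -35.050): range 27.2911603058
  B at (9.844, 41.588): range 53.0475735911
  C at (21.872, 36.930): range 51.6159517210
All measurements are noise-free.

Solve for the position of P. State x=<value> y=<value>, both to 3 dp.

eq1: (x − 15.475)² + (y + 35.050)² = 27.2911603058²
eq2: (x − 9.844)² + (y − 41.588)² = 53.0475735911²
eq3: (x − 21.872)² + (y − 36.930)² = 51.6159517210²
eq1−eq2, eq1−eq3 (x²,y² cancel):
  -11.262·x + 153.276·y = -1710.749678
  12.794·x + 143.960·y = -1545.167882
det = -11.262·143.960 − 153.276·12.794 = -3582.290664
x = (-1710.749678·143.960 − 153.276·-1545.167882) / -3582.290664 = 2.635847
y = (-11.262·-1545.167882 − -1710.749678·12.794) / -3582.290664 = -10.967567

x=2.636 y=-10.968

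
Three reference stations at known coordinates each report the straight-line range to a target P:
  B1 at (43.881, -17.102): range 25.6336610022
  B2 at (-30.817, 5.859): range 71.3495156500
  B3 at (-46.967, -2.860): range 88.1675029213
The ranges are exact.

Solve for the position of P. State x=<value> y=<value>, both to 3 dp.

eq1: (x − 43.881)² + (y + 17.102)² = 25.6336610022²
eq2: (x + 30.817)² + (y − 5.859)² = 71.3495156500²
eq3: (x + 46.967)² + (y + 2.860)² = 88.1675029213²
eq3−eq2, eq3−eq1 (x²,y² cancel):
  32.300·x + 17.438·y = 1452.691869
  181.696·x − 28.484·y = 7120.365871
det = 32.300·-28.484 − 17.438·181.696 = -4088.448048
x = (1452.691869·-28.484 − 17.438·7120.365871) / -4088.448048 = 40.490527
y = (32.300·7120.365871 − 1452.691869·181.696) / -4088.448048 = 8.306449

x=40.491 y=8.306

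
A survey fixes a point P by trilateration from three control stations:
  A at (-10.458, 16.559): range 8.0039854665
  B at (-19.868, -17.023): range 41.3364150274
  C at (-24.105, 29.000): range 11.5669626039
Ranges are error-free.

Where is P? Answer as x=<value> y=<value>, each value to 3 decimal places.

eq1: (x + 10.458)² + (y − 16.559)² = 8.0039854665²
eq2: (x + 19.868)² + (y + 17.023)² = 41.3364150274²
eq3: (x + 24.105)² + (y − 29.000)² = 11.5669626039²
eq3−eq2, eq3−eq1 (x²,y² cancel):
  8.474·x − 92.046·y = -2312.435655
  27.294·x − 24.882·y = -968.749939
det = 8.474·-24.882 − -92.046·27.294 = 2301.453456
x = (-2312.435655·-24.882 − -92.046·-968.749939) / 2301.453456 = -13.744155
y = (8.474·-968.749939 − -2312.435655·27.294) / 2301.453456 = 23.857285

x=-13.744 y=23.857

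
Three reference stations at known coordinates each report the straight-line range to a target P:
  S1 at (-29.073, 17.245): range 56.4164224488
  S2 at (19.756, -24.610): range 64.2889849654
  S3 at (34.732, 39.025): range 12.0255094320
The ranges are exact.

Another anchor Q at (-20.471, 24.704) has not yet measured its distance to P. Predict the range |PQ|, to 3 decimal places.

45.692

eq1: (x + 29.073)² + (y − 17.245)² = 56.4164224488²
eq2: (x − 19.756)² + (y + 24.610)² = 64.2889849654²
eq3: (x − 34.732)² + (y − 39.025)² = 12.0255094320²
eq3−eq1, eq3−eq2 (x²,y² cancel):
  -127.610·x − 43.560·y = -4624.832940
  -29.952·x − 127.270·y = -5721.771524
det = -127.610·-127.270 − -43.560·-29.952 = 14936.215580
x = (-4624.832940·-127.270 − -43.560·-5721.771524) / 14936.215580 = 22.720757
y = (-127.610·-5721.771524 − -4624.832940·-29.952) / 14936.215580 = 39.610587
|P − Q| = √((22.720757 − -20.471)² + (39.610587 − 24.704)²) = 45.691730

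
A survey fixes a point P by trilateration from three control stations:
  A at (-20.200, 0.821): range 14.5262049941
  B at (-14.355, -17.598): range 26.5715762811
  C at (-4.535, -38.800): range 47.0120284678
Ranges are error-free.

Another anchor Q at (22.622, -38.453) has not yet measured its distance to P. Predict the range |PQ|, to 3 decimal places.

55.530

eq1: (x + 20.200)² + (y − 0.821)² = 14.5262049941²
eq2: (x + 14.355)² + (y + 17.598)² = 26.5715762811²
eq3: (x + 4.535)² + (y + 38.800)² = 47.0120284678²
eq3−eq1, eq3−eq2 (x²,y² cancel):
  -31.330·x + 79.242·y = 881.828005
  -19.640·x + 42.404·y = 493.831559
det = -31.330·42.404 − 79.242·-19.640 = 227.795560
x = (881.828005·42.404 − 79.242·493.831559) / 227.795560 = -7.634765
y = (-31.330·493.831559 − 881.828005·-19.640) / 227.795560 = 8.109725
|P − Q| = √((-7.634765 − 22.622)² + (8.109725 − -38.453)²) = 55.529804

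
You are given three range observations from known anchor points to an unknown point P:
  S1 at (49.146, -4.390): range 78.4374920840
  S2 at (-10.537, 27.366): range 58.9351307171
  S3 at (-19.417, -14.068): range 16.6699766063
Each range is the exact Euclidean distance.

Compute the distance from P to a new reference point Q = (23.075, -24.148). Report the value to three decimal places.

eq1: (x − 49.146)² + (y + 4.390)² = 78.4374920840²
eq2: (x + 10.537)² + (y − 27.366)² = 58.9351307171²
eq3: (x + 19.417)² + (y + 14.068)² = 16.6699766063²
eq3−eq2, eq3−eq1 (x²,y² cancel):
  17.760·x + 82.868·y = -2910.463701
  137.126·x + 19.356·y = -4014.879141
det = 17.760·19.356 − 82.868·137.126 = -11019.594808
x = (-2910.463701·19.356 − 82.868·-4014.879141) / -11019.594808 = -25.079876
y = (17.760·-4014.879141 − -2910.463701·137.126) / -11019.594808 = -29.746647
|P − Q| = √((-25.079876 − 23.075)² + (-29.746647 − -24.148)²) = 48.479242

48.479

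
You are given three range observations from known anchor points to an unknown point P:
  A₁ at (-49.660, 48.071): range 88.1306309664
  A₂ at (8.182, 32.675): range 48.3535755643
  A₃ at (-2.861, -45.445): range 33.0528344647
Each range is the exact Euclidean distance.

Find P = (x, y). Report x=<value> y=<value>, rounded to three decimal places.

eq1: (x + 49.660)² + (y − 48.071)² = 88.1306309664²
eq2: (x − 8.182)² + (y − 32.675)² = 48.3535755643²
eq3: (x + 2.861)² + (y + 45.445)² = 33.0528344647²
eq3−eq2, eq3−eq1 (x²,y² cancel):
  22.086·x + 156.240·y = -2184.411001
  -93.598·x + 187.032·y = -3971.014953
det = 22.086·187.032 − 156.240·-93.598 = 18754.540272
x = (-2184.411001·187.032 − 156.240·-3971.014953) / 18754.540272 = 11.297351
y = (22.086·-3971.014953 − -2184.411001·-93.598) / 18754.540272 = -15.578112

x=11.297 y=-15.578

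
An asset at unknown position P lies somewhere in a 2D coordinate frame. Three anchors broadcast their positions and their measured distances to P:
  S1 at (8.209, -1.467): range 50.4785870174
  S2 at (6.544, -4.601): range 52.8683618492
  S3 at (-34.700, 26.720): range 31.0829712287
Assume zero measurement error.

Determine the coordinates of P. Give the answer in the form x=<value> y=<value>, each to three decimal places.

x=-10.014 y=45.608

eq1: (x − 8.209)² + (y + 1.467)² = 50.4785870174²
eq2: (x − 6.544)² + (y + 4.601)² = 52.8683618492²
eq3: (x + 34.700)² + (y − 26.720)² = 31.0829712287²
eq1−eq3, eq1−eq2 (x²,y² cancel):
  -85.818·x + 56.374·y = 3430.445277
  -3.330·x − 6.268·y = -252.522570
det = -85.818·-6.268 − 56.374·-3.330 = 725.632644
x = (3430.445277·-6.268 − 56.374·-252.522570) / 725.632644 = -10.013777
y = (-85.818·-252.522570 − 3430.445277·-3.330) / 725.632644 = 45.607602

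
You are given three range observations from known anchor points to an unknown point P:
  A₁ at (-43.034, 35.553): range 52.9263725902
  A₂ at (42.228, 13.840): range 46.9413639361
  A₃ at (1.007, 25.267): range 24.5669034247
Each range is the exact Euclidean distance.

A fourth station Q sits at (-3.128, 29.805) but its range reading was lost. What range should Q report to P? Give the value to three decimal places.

eq1: (x + 43.034)² + (y − 35.553)² = 52.9263725902²
eq2: (x − 42.228)² + (y − 13.840)² = 46.9413639361²
eq3: (x − 1.007)² + (y − 25.267)² = 24.5669034247²
eq1−eq3, eq1−eq2 (x²,y² cancel):
  88.082·x − 20.572·y = -278.837455
  170.524·x − 43.426·y = -543.482114
det = 88.082·-43.426 − -20.572·170.524 = -317.029204
x = (-278.837455·-43.426 − -20.572·-543.482114) / -317.029204 = -2.928062
y = (88.082·-543.482114 − -278.837455·170.524) / -317.029204 = 1.017298
|P − Q| = √((-2.928062 − -3.128)² + (1.017298 − 29.805)²) = 28.788396

28.788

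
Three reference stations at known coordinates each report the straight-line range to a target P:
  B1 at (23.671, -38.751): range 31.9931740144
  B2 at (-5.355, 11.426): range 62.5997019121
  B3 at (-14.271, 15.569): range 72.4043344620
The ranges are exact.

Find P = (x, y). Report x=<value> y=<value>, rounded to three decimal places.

eq1: (x − 23.671)² + (y + 38.751)² = 31.9931740144²
eq2: (x + 5.355)² + (y − 11.426)² = 62.5997019121²
eq3: (x + 14.271)² + (y − 15.569)² = 72.4043344620²
eq1−eq3, eq1−eq2 (x²,y² cancel):
  -75.884·x + 108.640·y = -5834.725505
  -58.052·x + 100.354·y = -4797.886237
det = -75.884·100.354 − 108.640·-58.052 = -1308.493656
x = (-5834.725505·100.354 − 108.640·-4797.886237) / -1308.493656 = 49.137176
y = (-75.884·-4797.886237 − -5834.725505·-58.052) / -1308.493656 = -19.385126

x=49.137 y=-19.385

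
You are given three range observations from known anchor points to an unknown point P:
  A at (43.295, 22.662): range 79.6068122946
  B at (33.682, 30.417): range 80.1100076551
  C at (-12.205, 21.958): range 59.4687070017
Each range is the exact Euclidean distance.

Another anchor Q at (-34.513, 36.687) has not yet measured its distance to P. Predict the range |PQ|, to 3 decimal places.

eq1: (x − 43.295)² + (y − 22.662)² = 79.6068122946²
eq2: (x − 33.682)² + (y − 30.417)² = 80.1100076551²
eq3: (x + 12.205)² + (y − 21.958)² = 59.4687070017²
eq2−eq3, eq2−eq1 (x²,y² cancel):
  -91.774·x − 16.918·y = 1452.530990
  19.226·x − 15.510·y = 408.721019
det = -91.774·-15.510 − -16.918·19.226 = 1748.680208
x = (1452.530990·-15.510 − -16.918·408.721019) / 1748.680208 = -8.929027
y = (-91.774·408.721019 − 1452.530990·19.226) / 1748.680208 = -37.420406
|P − Q| = √((-8.929027 − -34.513)² + (-37.420406 − 36.687)²) = 78.399281

78.399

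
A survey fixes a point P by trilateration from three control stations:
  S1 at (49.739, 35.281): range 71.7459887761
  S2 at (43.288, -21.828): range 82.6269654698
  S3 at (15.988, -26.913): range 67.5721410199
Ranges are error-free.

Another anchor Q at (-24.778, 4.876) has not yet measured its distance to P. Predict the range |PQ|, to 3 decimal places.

eq1: (x − 49.739)² + (y − 35.281)² = 71.7459887761²
eq2: (x − 43.288)² + (y + 21.828)² = 82.6269654698²
eq3: (x − 15.988)² + (y + 26.913)² = 67.5721410199²
eq2−eq1, eq2−eq3 (x²,y² cancel):
  12.902·x + 114.218·y = 3048.133071
  -54.600·x − 10.170·y = 890.834366
det = 12.902·-10.170 − 114.218·-54.600 = 6105.089460
x = (3048.133071·-10.170 − 114.218·890.834366) / 6105.089460 = -21.743962
y = (12.902·890.834366 − 3048.133071·-54.600) / 6105.089460 = 29.143162
|P − Q| = √((-21.743962 − -24.778)² + (29.143162 − 4.876)²) = 24.456094

24.456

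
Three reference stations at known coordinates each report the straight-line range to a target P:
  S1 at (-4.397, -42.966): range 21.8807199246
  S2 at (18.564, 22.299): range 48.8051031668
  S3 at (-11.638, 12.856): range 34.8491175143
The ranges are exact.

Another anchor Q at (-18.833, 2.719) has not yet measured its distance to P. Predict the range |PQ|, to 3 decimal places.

eq1: (x + 4.397)² + (y + 42.966)² = 21.8807199246²
eq2: (x − 18.564)² + (y − 22.299)² = 48.8051031668²
eq3: (x + 11.638)² + (y − 12.856)² = 34.8491175143²
eq1−eq2, eq1−eq3 (x²,y² cancel):
  45.922·x + 130.530·y = -2926.715459
  -14.482·x + 111.644·y = -2300.386072
det = 45.922·111.644 − 130.530·-14.482 = 7017.251228
x = (-2926.715459·111.644 − 130.530·-2300.386072) / 7017.251228 = -3.773675
y = (45.922·-2300.386072 − -2926.715459·-14.482) / 7017.251228 = -21.094160
|P − Q| = √((-3.773675 − -18.833)² + (-21.094160 − 2.719)²) = 28.175342

28.175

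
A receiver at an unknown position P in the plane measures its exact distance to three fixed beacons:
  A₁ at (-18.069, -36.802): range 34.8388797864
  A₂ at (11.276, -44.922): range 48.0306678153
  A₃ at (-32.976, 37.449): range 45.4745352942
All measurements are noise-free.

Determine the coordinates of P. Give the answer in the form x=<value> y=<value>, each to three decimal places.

x=-11.436 y=-2.600

eq1: (x + 18.069)² + (y + 36.802)² = 34.8388797864²
eq2: (x − 11.276)² + (y + 44.922)² = 48.0306678153²
eq3: (x + 32.976)² + (y − 37.449)² = 45.4745352942²
eq1−eq2, eq1−eq3 (x²,y² cancel):
  58.690·x − 16.240·y = -628.939211
  -29.814·x + 148.502·y = -45.217603
det = 58.690·148.502 − -16.240·-29.814 = 8231.403020
x = (-628.939211·148.502 − -16.240·-45.217603) / 8231.403020 = -11.435847
y = (58.690·-45.217603 − -628.939211·-29.814) / 8231.403020 = -2.600409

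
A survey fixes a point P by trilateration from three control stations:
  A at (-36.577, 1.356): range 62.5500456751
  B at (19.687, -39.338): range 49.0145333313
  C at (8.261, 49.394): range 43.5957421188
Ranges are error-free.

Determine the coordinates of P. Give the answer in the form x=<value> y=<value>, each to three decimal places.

eq1: (x + 36.577)² + (y − 1.356)² = 62.5500456751²
eq2: (x − 19.687)² + (y + 39.338)² = 49.0145333313²
eq3: (x − 8.261)² + (y − 49.394)² = 43.5957421188²
eq2−eq1, eq2−eq3 (x²,y² cancel):
  -112.528·x + 81.388·y = -2105.424284
  -22.852·x + 177.464·y = 1074.790891
det = -112.528·177.464 − 81.388·-22.852 = -18109.790416
x = (-2105.424284·177.464 − 81.388·1074.790891) / -18109.790416 = 25.462034
y = (-112.528·1074.790891 − -2105.424284·-22.852) / -18109.790416 = 9.335129

x=25.462 y=9.335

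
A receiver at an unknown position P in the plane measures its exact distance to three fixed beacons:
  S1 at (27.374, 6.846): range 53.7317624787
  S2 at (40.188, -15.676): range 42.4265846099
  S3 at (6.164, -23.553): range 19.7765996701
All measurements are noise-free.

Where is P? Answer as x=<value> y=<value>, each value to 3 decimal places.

eq1: (x − 27.374)² + (y − 6.846)² = 53.7317624787²
eq2: (x − 40.188)² + (y + 15.676)² = 42.4265846099²
eq3: (x − 6.164)² + (y + 23.553)² = 19.7765996701²
eq1−eq2, eq1−eq3 (x²,y² cancel):
  25.628·x − 45.044·y = 2151.695945
  -42.420·x − 60.798·y = 2292.523518
det = 25.628·-60.798 − -45.044·-42.420 = -3468.897624
x = (2151.695945·-60.798 − -45.044·2292.523518) / -3468.897624 = 7.943267
y = (25.628·2292.523518 − 2151.695945·-42.420) / -3468.897624 = -43.249398

x=7.943 y=-43.249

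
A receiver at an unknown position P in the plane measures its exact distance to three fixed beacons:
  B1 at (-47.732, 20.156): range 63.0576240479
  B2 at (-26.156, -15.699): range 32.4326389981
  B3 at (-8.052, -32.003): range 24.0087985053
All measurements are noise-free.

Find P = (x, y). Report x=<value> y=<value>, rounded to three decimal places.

eq1: (x + 47.732)² + (y − 20.156)² = 63.0576240479²
eq2: (x + 26.156)² + (y + 15.699)² = 32.4326389981²
eq3: (x + 8.052)² + (y + 32.003)² = 24.0087985053²
eq3−eq2, eq3−eq1 (x²,y² cancel):
  -36.208·x + 32.608·y = -633.885443
  -79.360·x + 104.318·y = -1804.260098
det = -36.208·104.318 − 32.608·-79.360 = -1189.375264
x = (-633.885443·104.318 − 32.608·-1804.260098) / -1189.375264 = 6.131243
y = (-36.208·-1804.260098 − -633.885443·-79.360) / -1189.375264 = -12.631422

x=6.131 y=-12.631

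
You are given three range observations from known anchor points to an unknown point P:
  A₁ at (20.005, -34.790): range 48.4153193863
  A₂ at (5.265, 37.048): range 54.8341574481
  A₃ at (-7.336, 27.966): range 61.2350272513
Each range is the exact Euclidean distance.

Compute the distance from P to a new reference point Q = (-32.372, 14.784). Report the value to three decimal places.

eq1: (x − 20.005)² + (y + 34.790)² = 48.4153193863²
eq2: (x − 5.265)² + (y − 37.048)² = 54.8341574481²
eq3: (x + 7.336)² + (y − 27.966)² = 61.2350272513²
eq3−eq2, eq3−eq1 (x²,y² cancel):
  25.202·x + 18.164·y = 1307.304216
  54.682·x − 125.512·y = 2180.315484
det = 25.202·-125.512 − 18.164·54.682 = -4156.397272
x = (1307.304216·-125.512 − 18.164·2180.315484) / -4156.397272 = 49.005329
y = (25.202·2180.315484 − 1307.304216·54.682) / -4156.397272 = 3.978854
|P − Q| = √((49.005329 − -32.372)² + (3.978854 − 14.784)²) = 82.091540

82.092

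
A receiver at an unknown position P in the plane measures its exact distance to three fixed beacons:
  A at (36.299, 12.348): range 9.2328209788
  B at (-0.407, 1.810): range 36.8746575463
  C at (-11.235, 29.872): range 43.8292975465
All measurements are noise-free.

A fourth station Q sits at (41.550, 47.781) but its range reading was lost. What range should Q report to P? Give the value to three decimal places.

29.298

eq1: (x − 36.299)² + (y − 12.348)² = 9.2328209788²
eq2: (x + 0.407)² + (y − 1.810)² = 36.8746575463²
eq3: (x + 11.235)² + (y − 29.872)² = 43.8292975465²
eq3−eq2, eq3−eq1 (x²,y² cancel):
  21.656·x − 56.124·y = -453.852906
  95.068·x − 35.048·y = 2287.291236
det = 21.656·-35.048 − -56.124·95.068 = 4576.596944
x = (-453.852906·-35.048 − -56.124·2287.291236) / 4576.596944 = 31.525295
y = (21.656·2287.291236 − -453.852906·95.068) / 4576.596944 = 20.250957
|P − Q| = √((31.525295 − 41.550)² + (20.250957 − 47.781)²) = 29.298430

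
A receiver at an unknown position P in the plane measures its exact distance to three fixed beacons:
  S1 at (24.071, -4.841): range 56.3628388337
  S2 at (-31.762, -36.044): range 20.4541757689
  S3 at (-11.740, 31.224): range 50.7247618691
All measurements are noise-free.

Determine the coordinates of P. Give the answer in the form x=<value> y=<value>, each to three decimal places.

x=-31.256 y=-15.596

eq1: (x − 24.071)² + (y + 4.841)² = 56.3628388337²
eq2: (x + 31.762)² + (y + 36.044)² = 20.4541757689²
eq3: (x + 11.740)² + (y − 31.224)² = 50.7247618691²
eq1−eq3, eq1−eq2 (x²,y² cancel):
  -71.622·x + 72.130·y = 1113.685589
  -111.666·x − 62.406·y = 4463.542553
det = -71.622·-62.406 − 72.130·-111.666 = 12524.111112
x = (1113.685589·-62.406 − 72.130·4463.542553) / 12524.111112 = -31.256189
y = (-71.622·4463.542553 − 1113.685589·-111.666) / 12524.111112 = -15.596079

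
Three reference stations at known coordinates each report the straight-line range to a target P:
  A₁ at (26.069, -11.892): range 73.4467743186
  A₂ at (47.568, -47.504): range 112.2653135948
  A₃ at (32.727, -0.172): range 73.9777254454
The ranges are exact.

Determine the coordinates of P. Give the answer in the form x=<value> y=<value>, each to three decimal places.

x=-35.810 y=27.673

eq1: (x − 26.069)² + (y + 11.892)² = 73.4467743186²
eq2: (x − 47.568)² + (y + 47.504)² = 112.2653135948²
eq3: (x − 32.727)² + (y + 0.172)² = 73.9777254454²
eq2−eq1, eq2−eq3 (x²,y² cancel):
  -42.998·x + 71.224·y = 3510.739764
  -29.682·x + 94.664·y = 3682.538247
det = -42.998·94.664 − 71.224·-29.682 = -1956.291904
x = (3510.739764·94.664 − 71.224·3682.538247) / -1956.291904 = -35.810384
y = (-42.998·3682.538247 − 3510.739764·-29.682) / -1956.291904 = 27.672763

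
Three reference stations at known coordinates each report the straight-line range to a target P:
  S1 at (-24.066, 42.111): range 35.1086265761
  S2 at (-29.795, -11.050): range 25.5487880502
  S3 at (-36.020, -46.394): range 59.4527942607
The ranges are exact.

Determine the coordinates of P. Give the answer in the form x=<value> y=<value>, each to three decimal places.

x=-13.502 y=8.629

eq1: (x + 24.066)² + (y − 42.111)² = 35.1086265761²
eq2: (x + 29.795)² + (y + 11.050)² = 25.5487880502²
eq3: (x + 36.020)² + (y + 46.394)² = 59.4527942607²
eq1−eq3, eq1−eq2 (x²,y² cancel):
  -23.908·x − 177.010·y = -1204.684126
  -11.458·x − 106.322·y = -762.789063
det = -23.908·-106.322 − -177.010·-11.458 = 513.765796
x = (-1204.684126·-106.322 − -177.010·-762.789063) / 513.765796 = -13.502001
y = (-23.908·-762.789063 − -1204.684126·-11.458) / 513.765796 = 8.629399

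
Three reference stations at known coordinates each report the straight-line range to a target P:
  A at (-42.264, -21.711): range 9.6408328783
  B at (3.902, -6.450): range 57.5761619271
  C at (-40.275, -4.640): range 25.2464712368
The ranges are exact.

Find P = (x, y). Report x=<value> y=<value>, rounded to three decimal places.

x=-49.419 y=-28.172

eq1: (x + 42.264)² + (y + 21.711)² = 9.6408328783²
eq2: (x − 3.902)² + (y + 6.450)² = 57.5761619271²
eq3: (x + 40.275)² + (y + 4.640)² = 25.2464712368²
eq1−eq2, eq1−eq3 (x²,y² cancel):
  92.332·x + 30.522·y = -5422.853877
  3.978·x + 34.142·y = -1158.446643
det = 92.332·34.142 − 30.522·3.978 = 3030.982628
x = (-5422.853877·34.142 − 30.522·-1158.446643) / 3030.982628 = -49.419277
y = (92.332·-1158.446643 − -5422.853877·3.978) / 3030.982628 = -28.172244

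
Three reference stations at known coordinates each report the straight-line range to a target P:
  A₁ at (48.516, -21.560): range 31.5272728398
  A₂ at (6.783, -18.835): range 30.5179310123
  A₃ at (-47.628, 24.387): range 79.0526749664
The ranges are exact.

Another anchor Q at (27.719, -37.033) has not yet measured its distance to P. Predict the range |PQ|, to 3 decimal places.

eq1: (x − 48.516)² + (y + 21.560)² = 31.5272728398²
eq2: (x − 6.783)² + (y + 18.835)² = 30.5179310123²
eq3: (x + 47.628)² + (y − 24.387)² = 79.0526749664²
eq1−eq2, eq1−eq3 (x²,y² cancel):
  -83.466·x + 5.450·y = -2355.244723
  -192.288·x + 91.894·y = -5210.840190
det = -83.466·91.894 − 5.450·-192.288 = -6622.055004
x = (-2355.244723·91.894 − 5.450·-5210.840190) / -6622.055004 = 28.395080
y = (-83.466·-5210.840190 − -2355.244723·-192.288) / -6622.055004 = 2.711743
|P − Q| = √((28.395080 − 27.719)² + (2.711743 − -37.033)²) = 39.750493

39.750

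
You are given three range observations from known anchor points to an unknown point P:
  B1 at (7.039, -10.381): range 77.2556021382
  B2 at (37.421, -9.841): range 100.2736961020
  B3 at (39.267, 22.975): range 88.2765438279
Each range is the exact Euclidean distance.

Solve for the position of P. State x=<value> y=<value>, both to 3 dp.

eq1: (x − 7.039)² + (y + 10.381)² = 77.2556021382²
eq2: (x − 37.421)² + (y + 9.841)² = 100.2736961020²
eq3: (x − 39.267)² + (y − 22.975)² = 88.2765438279²
eq2−eq3, eq2−eq1 (x²,y² cancel):
  3.692·x + 65.632·y = 2834.637332
  -60.764·x − 1.080·y = 2746.522228
det = 3.692·-1.080 − 65.632·-60.764 = 3984.075488
x = (2834.637332·-1.080 − 65.632·2746.522228) / 3984.075488 = -46.013474
y = (3.692·2746.522228 − 2834.637332·-60.764) / 3984.075488 = 45.778265

x=-46.013 y=45.778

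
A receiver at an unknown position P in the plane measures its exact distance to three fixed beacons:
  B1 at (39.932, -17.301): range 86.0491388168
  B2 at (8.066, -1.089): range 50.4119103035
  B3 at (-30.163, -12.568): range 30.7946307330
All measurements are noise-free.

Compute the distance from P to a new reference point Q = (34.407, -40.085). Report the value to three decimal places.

92.959

eq1: (x − 39.932)² + (y + 17.301)² = 86.0491388168²
eq2: (x − 8.066)² + (y + 1.089)² = 50.4119103035²
eq3: (x + 30.163)² + (y + 12.568)² = 30.7946307330²
eq1−eq2, eq1−eq3 (x²,y² cancel):
  -63.732·x + 32.424·y = 3035.450643
  -140.190·x + 9.466·y = 5630.016977
det = -63.732·9.466 − 32.424·-140.190 = 3942.233448
x = (3035.450643·9.466 − 32.424·5630.016977) / 3942.233448 = -39.016993
y = (-63.732·5630.016977 − 3035.450643·-140.190) / 3942.233448 = 16.926340
|P − Q| = √((-39.016993 − 34.407)² + (16.926340 − -40.085)²) = 92.959000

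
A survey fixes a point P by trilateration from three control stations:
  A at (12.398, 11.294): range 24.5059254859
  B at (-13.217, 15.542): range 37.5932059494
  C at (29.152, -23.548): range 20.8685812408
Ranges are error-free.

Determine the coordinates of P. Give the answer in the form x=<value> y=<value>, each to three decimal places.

eq1: (x − 12.398)² + (y − 11.294)² = 24.5059254859²
eq2: (x + 13.217)² + (y − 15.542)² = 37.5932059494²
eq3: (x − 29.152)² + (y + 23.548)² = 20.8685812408²
eq2−eq3, eq2−eq1 (x²,y² cancel):
  84.738·x − 78.180·y = 1965.856006
  51.230·x − 8.496·y = 677.730737
det = 84.738·-8.496 − -78.180·51.230 = 3285.227352
x = (1965.856006·-8.496 − -78.180·677.730737) / 3285.227352 = 11.044312
y = (84.738·677.730737 − 1965.856006·51.230) / 3285.227352 = -13.174509

x=11.044 y=-13.175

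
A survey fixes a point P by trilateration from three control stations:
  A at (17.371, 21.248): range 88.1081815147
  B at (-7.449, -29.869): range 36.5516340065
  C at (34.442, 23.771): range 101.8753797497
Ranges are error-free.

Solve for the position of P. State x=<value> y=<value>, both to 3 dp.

x=-40.725 y=-44.994

eq1: (x − 17.371)² + (y − 21.248)² = 88.1081815147²
eq2: (x + 7.449)² + (y + 29.869)² = 36.5516340065²
eq3: (x − 34.442)² + (y − 23.771)² = 101.8753797497²
eq3−eq1, eq3−eq2 (x²,y² cancel):
  -34.142·x − 5.046·y = 1617.458689
  -83.782·x − 107.280·y = 8238.904008
det = -34.142·-107.280 − -5.046·-83.782 = 3239.989788
x = (1617.458689·-107.280 − -5.046·8238.904008) / 3239.989788 = -40.724653
y = (-34.142·8238.904008 − 1617.458689·-83.782) / 3239.989788 = -44.993579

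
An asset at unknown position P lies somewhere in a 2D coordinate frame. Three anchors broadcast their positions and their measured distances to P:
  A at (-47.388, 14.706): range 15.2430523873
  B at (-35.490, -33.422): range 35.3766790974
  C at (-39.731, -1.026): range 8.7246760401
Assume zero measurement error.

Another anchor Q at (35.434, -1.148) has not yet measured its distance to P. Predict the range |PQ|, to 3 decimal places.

eq1: (x + 47.388)² + (y − 14.706)² = 15.2430523873²
eq2: (x + 35.490)² + (y + 33.422)² = 35.3766790974²
eq3: (x + 39.731)² + (y + 1.026)² = 8.7246760401²
eq2−eq1, eq2−eq3 (x²,y² cancel):
  -23.796·x + 96.256·y = 1104.477574
  -8.482·x + 64.792·y = 378.424305
det = -23.796·64.792 − 96.256·-8.482 = -725.347040
x = (1104.477574·64.792 − 96.256·378.424305) / -725.347040 = -48.439849
y = (-23.796·378.424305 − 1104.477574·-8.482) / -725.347040 = -0.500718
|P − Q| = √((-48.439849 − 35.434)² + (-0.500718 − -1.148)²) = 83.876347

83.876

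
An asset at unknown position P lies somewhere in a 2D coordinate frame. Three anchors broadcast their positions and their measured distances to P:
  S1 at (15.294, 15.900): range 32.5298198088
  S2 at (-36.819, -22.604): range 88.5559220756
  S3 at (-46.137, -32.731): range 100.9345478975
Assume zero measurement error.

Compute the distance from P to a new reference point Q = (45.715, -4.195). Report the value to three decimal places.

11.324

eq1: (x − 15.294)² + (y − 15.900)² = 32.5298198088²
eq2: (x + 36.819)² + (y + 22.604)² = 88.5559220756²
eq3: (x + 46.137)² + (y + 32.731)² = 100.9345478975²
eq3−eq2, eq3−eq1 (x²,y² cancel):
  18.636·x + 20.254·y = 1012.270072
  122.862·x + 97.262·y = 6416.369088
det = 18.636·97.262 − 20.254·122.862 = -675.872316
x = (1012.270072·97.262 − 20.254·6416.369088) / -675.872316 = 46.608993
y = (18.636·6416.369088 − 1012.270072·122.862) / -675.872316 = 7.093161
|P − Q| = √((46.608993 − 45.715)² + (7.093161 − -4.195)²) = 11.323507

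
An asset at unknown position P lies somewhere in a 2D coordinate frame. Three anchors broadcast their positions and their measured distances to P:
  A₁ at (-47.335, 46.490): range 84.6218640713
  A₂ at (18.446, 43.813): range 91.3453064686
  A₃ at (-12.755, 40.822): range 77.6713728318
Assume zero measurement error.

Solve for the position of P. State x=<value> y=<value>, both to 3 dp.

x=-26.723 y=-35.583

eq1: (x + 47.335)² + (y − 46.490)² = 84.6218640713²
eq2: (x − 18.446)² + (y − 43.813)² = 91.3453064686²
eq3: (x + 12.755)² + (y − 40.822)² = 77.6713728318²
eq3−eq1, eq3−eq2 (x²,y² cancel):
  -69.160·x + 11.336·y = 1444.778895
  62.402·x + 5.982·y = -1880.414680
det = -69.160·5.982 − 11.336·62.402 = -1121.104192
x = (1444.778895·5.982 − 11.336·-1880.414680) / -1121.104192 = -26.722805
y = (-69.160·-1880.414680 − 1444.778895·62.402) / -1121.104192 = -35.583122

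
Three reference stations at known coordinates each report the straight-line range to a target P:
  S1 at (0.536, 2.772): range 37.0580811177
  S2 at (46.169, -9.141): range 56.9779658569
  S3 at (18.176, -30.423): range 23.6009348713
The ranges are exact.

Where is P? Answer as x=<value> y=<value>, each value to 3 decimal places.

x=-5.176 y=-33.843

eq1: (x − 0.536)² + (y − 2.772)² = 37.0580811177²
eq2: (x − 46.169)² + (y + 9.141)² = 56.9779658569²
eq3: (x − 18.176)² + (y + 30.423)² = 23.6009348713²
eq3−eq2, eq3−eq1 (x²,y² cancel):
  55.986·x + 42.564·y = -1730.275929
  -35.280·x + 66.390·y = -2064.251874
det = 55.986·66.390 − 42.564·-35.280 = 5218.568460
x = (-1730.275929·66.390 − 42.564·-2064.251874) / 5218.568460 = -5.175788
y = (55.986·-2064.251874 − -1730.275929·-35.280) / 5218.568460 = -33.843254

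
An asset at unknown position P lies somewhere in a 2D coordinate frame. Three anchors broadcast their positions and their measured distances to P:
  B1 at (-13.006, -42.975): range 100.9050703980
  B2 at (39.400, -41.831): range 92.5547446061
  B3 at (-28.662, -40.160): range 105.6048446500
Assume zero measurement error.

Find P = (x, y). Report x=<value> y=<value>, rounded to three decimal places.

x=26.596 y=49.834

eq1: (x + 13.006)² + (y + 42.975)² = 100.9050703980²
eq2: (x − 39.400)² + (y + 41.831)² = 92.5547446061²
eq3: (x + 28.662)² + (y + 40.160)² = 105.6048446500²
eq1−eq3, eq1−eq2 (x²,y² cancel):
  -31.312·x + 5.630·y = -552.220799
  104.812·x + 2.288·y = 2901.638383
det = -31.312·2.288 − 5.630·104.812 = -661.733416
x = (-552.220799·2.288 − 5.630·2901.638383) / -661.733416 = 26.596368
y = (-31.312·2901.638383 − -552.220799·104.812) / -661.733416 = 49.833866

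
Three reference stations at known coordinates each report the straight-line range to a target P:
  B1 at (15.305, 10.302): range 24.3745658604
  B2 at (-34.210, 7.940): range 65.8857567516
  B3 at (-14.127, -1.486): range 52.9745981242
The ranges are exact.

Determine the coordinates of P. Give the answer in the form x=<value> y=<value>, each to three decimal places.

x=27.314 y=31.513

eq1: (x − 15.305)² + (y − 10.302)² = 24.3745658604²
eq2: (x + 34.210)² + (y − 7.940)² = 65.8857567516²
eq3: (x + 14.127)² + (y + 1.486)² = 52.9745981242²
eq2−eq1, eq2−eq3 (x²,y² cancel):
  99.030·x + 4.724·y = 2853.820011
  40.166·x − 18.852·y = 503.037521
det = 99.030·-18.852 − 4.724·40.166 = -2056.657744
x = (2853.820011·-18.852 − 4.724·503.037521) / -2056.657744 = 27.314493
y = (99.030·503.037521 − 2853.820011·40.166) / -2056.657744 = 31.512647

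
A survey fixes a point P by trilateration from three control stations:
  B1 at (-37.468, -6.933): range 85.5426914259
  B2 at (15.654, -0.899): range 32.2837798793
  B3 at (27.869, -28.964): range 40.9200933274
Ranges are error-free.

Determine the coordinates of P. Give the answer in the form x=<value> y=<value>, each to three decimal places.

x=46.888 y=7.268

eq1: (x + 37.468)² + (y + 6.933)² = 85.5426914259²
eq2: (x − 15.654)² + (y + 0.899)² = 32.2837798793²
eq3: (x − 27.869)² + (y + 28.964)² = 40.9200933274²
eq3−eq2, eq3−eq1 (x²,y² cancel):
  -24.430·x + 56.130·y = -737.526945
  -130.674·x + 44.062·y = -5806.774962
det = -24.430·44.062 − 56.130·-130.674 = 6258.296960
x = (-737.526945·44.062 − 56.130·-5806.774962) / 6258.296960 = 46.887735
y = (-24.430·-5806.774962 − -737.526945·-130.674) / 6258.296960 = 7.267779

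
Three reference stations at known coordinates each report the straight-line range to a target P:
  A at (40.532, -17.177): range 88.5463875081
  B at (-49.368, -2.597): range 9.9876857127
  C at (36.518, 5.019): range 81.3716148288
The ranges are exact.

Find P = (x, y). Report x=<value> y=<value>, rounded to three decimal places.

x=-44.843 y=6.307

eq1: (x − 40.532)² + (y + 17.177)² = 88.5463875081²
eq2: (x + 49.368)² + (y + 2.597)² = 9.9876857127²
eq3: (x − 36.518)² + (y − 5.019)² = 81.3716148288²
eq2−eq1, eq2−eq3 (x²,y² cancel):
  179.800·x − 29.160·y = -8246.760355
  171.772·x + 15.232·y = -7606.774982
det = 179.800·15.232 − -29.160·171.772 = 7747.585120
x = (-8246.760355·15.232 − -29.160·-7606.774982) / 7747.585120 = -44.843420
y = (179.800·-7606.774982 − -8246.760355·171.772) / 7747.585120 = 6.307046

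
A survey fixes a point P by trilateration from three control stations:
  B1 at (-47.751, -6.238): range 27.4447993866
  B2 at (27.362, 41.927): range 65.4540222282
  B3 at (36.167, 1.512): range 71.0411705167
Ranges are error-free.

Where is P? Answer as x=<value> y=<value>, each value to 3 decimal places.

x=-33.163 y=17.009

eq1: (x + 47.751)² + (y + 6.238)² = 27.4447993866²
eq2: (x − 27.362)² + (y − 41.927)² = 65.4540222282²
eq3: (x − 36.167)² + (y − 1.512)² = 71.0411705167²
eq1−eq3, eq1−eq2 (x²,y² cancel):
  167.836·x + 15.500·y = -5302.363507
  150.226·x + 96.330·y = -3343.530284
det = 167.836·96.330 − 15.500·150.226 = 13839.138880
x = (-5302.363507·96.330 − 15.500·-3343.530284) / 13839.138880 = -33.163332
y = (167.836·-3343.530284 − -5302.363507·150.226) / 13839.138880 = 17.008870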